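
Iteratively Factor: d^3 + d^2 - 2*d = (d - 1)*(d^2 + 2*d) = d*(d - 1)*(d + 2)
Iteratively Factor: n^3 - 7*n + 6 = (n - 1)*(n^2 + n - 6) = (n - 2)*(n - 1)*(n + 3)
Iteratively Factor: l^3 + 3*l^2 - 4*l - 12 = (l + 3)*(l^2 - 4) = (l + 2)*(l + 3)*(l - 2)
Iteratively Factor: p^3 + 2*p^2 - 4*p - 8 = (p - 2)*(p^2 + 4*p + 4) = (p - 2)*(p + 2)*(p + 2)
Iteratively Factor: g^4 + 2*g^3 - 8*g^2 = (g - 2)*(g^3 + 4*g^2) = (g - 2)*(g + 4)*(g^2) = g*(g - 2)*(g + 4)*(g)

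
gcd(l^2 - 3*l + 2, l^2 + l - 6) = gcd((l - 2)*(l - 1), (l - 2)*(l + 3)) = l - 2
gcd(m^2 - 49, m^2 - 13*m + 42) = m - 7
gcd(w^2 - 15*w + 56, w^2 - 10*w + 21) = w - 7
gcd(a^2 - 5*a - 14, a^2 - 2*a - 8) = a + 2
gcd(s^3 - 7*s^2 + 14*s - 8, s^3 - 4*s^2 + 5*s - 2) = s^2 - 3*s + 2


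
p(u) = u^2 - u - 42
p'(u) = 2*u - 1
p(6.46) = -6.73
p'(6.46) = 11.92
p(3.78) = -31.49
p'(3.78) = 6.56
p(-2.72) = -31.88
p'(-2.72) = -6.44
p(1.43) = -41.39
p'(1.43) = 1.86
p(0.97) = -42.03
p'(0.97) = 0.94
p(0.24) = -42.18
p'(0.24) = -0.52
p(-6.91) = 12.66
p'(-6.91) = -14.82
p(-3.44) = -26.73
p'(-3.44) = -7.88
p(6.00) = -12.00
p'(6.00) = 11.00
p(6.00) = -12.00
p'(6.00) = 11.00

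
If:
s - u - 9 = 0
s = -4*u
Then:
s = 36/5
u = -9/5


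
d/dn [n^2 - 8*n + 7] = 2*n - 8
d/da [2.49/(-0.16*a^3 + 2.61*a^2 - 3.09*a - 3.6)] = (1.1952*a^2 - 12.9978*a + 7.6941)/(0.16*a^3 - 2.61*a^2 + 3.09*a + 3.6)^2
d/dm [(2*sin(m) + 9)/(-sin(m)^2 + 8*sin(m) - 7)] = 2*(sin(m)^2 + 9*sin(m) - 43)*cos(m)/(sin(m)^2 - 8*sin(m) + 7)^2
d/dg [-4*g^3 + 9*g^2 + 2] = 6*g*(3 - 2*g)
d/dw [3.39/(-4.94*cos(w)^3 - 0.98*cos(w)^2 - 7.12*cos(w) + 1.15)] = (50.2398*sin(w)^2 - 6.6444*cos(w) - 74.3766)*sin(w)/(4.94*cos(w)^3 + 0.98*cos(w)^2 + 7.12*cos(w) - 1.15)^2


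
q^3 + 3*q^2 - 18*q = q*(q - 3)*(q + 6)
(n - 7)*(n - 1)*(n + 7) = n^3 - n^2 - 49*n + 49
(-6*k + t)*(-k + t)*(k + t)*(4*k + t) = 24*k^4 + 2*k^3*t - 25*k^2*t^2 - 2*k*t^3 + t^4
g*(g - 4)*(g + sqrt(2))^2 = g^4 - 4*g^3 + 2*sqrt(2)*g^3 - 8*sqrt(2)*g^2 + 2*g^2 - 8*g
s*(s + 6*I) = s^2 + 6*I*s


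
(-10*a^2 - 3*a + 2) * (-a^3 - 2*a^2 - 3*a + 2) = 10*a^5 + 23*a^4 + 34*a^3 - 15*a^2 - 12*a + 4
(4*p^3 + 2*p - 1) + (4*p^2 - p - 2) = 4*p^3 + 4*p^2 + p - 3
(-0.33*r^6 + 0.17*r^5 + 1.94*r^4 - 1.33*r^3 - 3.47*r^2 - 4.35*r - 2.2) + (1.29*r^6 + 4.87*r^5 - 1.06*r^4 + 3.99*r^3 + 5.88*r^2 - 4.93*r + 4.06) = 0.96*r^6 + 5.04*r^5 + 0.88*r^4 + 2.66*r^3 + 2.41*r^2 - 9.28*r + 1.86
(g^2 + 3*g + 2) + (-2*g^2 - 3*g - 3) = -g^2 - 1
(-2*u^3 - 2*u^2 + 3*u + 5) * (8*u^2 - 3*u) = -16*u^5 - 10*u^4 + 30*u^3 + 31*u^2 - 15*u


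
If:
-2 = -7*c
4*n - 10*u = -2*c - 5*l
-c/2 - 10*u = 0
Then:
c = 2/7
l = -4*n/5 - 1/7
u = -1/70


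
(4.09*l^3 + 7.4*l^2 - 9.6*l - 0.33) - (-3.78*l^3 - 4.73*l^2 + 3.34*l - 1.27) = 7.87*l^3 + 12.13*l^2 - 12.94*l + 0.94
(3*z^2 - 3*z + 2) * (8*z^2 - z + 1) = 24*z^4 - 27*z^3 + 22*z^2 - 5*z + 2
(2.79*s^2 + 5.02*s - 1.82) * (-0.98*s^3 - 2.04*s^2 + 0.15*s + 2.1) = -2.7342*s^5 - 10.6112*s^4 - 8.0387*s^3 + 10.3248*s^2 + 10.269*s - 3.822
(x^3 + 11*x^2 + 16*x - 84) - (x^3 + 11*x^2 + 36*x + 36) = -20*x - 120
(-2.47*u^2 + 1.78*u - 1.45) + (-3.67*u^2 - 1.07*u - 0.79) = -6.14*u^2 + 0.71*u - 2.24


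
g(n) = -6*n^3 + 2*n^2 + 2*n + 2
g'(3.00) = -148.00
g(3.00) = -136.00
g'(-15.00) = -4108.00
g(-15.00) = 20672.00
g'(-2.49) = -119.56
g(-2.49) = 102.05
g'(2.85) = -132.80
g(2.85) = -114.95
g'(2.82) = -129.86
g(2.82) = -111.01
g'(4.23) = -303.15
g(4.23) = -407.88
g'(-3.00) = -172.00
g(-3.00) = 176.00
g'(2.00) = -62.00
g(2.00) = -34.00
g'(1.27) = -21.95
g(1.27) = -4.52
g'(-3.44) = -224.76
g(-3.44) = 263.03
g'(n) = -18*n^2 + 4*n + 2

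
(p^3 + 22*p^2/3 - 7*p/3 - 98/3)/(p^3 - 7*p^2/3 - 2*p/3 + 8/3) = (3*p^2 + 28*p + 49)/(3*p^2 - p - 4)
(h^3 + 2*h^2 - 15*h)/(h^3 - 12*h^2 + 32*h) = (h^2 + 2*h - 15)/(h^2 - 12*h + 32)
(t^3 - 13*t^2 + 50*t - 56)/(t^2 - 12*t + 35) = (t^2 - 6*t + 8)/(t - 5)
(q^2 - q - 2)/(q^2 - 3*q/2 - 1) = 2*(q + 1)/(2*q + 1)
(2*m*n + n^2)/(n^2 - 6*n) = (2*m + n)/(n - 6)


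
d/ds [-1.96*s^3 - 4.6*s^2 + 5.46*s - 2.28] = -5.88*s^2 - 9.2*s + 5.46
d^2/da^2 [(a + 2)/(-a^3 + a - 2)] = 2*(-(a + 2)*(3*a^2 - 1)^2 + (3*a^2 + 3*a*(a + 2) - 1)*(a^3 - a + 2))/(a^3 - a + 2)^3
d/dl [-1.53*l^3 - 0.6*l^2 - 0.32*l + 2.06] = -4.59*l^2 - 1.2*l - 0.32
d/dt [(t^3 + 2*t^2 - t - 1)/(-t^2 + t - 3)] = (-t^4 + 2*t^3 - 8*t^2 - 14*t + 4)/(t^4 - 2*t^3 + 7*t^2 - 6*t + 9)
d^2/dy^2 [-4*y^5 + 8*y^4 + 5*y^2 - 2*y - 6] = -80*y^3 + 96*y^2 + 10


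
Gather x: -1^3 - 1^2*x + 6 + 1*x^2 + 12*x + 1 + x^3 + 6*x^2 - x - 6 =x^3 + 7*x^2 + 10*x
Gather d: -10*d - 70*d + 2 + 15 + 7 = 24 - 80*d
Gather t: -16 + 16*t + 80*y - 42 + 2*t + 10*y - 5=18*t + 90*y - 63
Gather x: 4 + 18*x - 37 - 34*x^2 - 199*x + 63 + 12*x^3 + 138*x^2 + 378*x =12*x^3 + 104*x^2 + 197*x + 30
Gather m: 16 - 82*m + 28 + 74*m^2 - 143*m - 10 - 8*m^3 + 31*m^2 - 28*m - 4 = -8*m^3 + 105*m^2 - 253*m + 30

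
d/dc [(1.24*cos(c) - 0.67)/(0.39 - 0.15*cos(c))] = -0.3831*sin(c)/(0.15*cos(c) - 0.39)^2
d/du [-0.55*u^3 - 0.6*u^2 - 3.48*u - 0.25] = -1.65*u^2 - 1.2*u - 3.48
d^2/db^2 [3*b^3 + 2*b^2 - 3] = 18*b + 4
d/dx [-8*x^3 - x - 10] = -24*x^2 - 1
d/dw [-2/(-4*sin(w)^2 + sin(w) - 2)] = 2*(1 - 8*sin(w))*cos(w)/(4*sin(w)^2 - sin(w) + 2)^2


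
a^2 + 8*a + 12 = (a + 2)*(a + 6)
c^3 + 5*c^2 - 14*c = c*(c - 2)*(c + 7)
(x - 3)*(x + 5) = x^2 + 2*x - 15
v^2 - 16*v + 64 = (v - 8)^2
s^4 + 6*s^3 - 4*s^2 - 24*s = s*(s - 2)*(s + 2)*(s + 6)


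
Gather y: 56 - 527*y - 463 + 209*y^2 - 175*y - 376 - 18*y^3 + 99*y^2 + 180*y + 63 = -18*y^3 + 308*y^2 - 522*y - 720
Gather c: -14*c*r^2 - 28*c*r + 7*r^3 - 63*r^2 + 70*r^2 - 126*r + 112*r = c*(-14*r^2 - 28*r) + 7*r^3 + 7*r^2 - 14*r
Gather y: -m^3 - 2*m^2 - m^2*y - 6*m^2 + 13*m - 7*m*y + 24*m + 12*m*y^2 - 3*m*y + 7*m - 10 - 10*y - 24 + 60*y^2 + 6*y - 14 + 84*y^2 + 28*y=-m^3 - 8*m^2 + 44*m + y^2*(12*m + 144) + y*(-m^2 - 10*m + 24) - 48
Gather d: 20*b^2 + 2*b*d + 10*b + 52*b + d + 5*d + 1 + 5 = 20*b^2 + 62*b + d*(2*b + 6) + 6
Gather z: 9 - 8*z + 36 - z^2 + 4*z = -z^2 - 4*z + 45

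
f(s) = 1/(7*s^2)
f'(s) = -2/(7*s^3)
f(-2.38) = 0.03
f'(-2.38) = 0.02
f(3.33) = 0.01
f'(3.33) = -0.01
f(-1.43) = 0.07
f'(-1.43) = 0.10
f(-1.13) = 0.11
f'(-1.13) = 0.20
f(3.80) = 0.01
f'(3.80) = -0.01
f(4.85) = 0.01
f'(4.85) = -0.00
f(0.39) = 0.94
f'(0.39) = -4.82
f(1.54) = 0.06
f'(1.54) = -0.08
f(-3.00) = 0.02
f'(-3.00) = 0.01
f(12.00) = 0.00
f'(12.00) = 0.00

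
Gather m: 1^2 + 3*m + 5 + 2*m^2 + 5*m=2*m^2 + 8*m + 6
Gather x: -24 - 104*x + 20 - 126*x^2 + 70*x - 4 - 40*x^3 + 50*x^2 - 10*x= -40*x^3 - 76*x^2 - 44*x - 8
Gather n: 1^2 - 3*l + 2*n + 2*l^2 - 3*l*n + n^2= 2*l^2 - 3*l + n^2 + n*(2 - 3*l) + 1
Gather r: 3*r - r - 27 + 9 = 2*r - 18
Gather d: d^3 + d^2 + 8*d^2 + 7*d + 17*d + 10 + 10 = d^3 + 9*d^2 + 24*d + 20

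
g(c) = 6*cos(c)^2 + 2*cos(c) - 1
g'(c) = -12*sin(c)*cos(c) - 2*sin(c)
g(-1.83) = -1.12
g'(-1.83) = -1.04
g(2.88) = 2.67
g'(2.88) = 2.48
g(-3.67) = 1.75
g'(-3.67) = 4.22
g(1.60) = -1.05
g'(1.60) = -1.65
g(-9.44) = 3.00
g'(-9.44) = 0.15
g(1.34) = -0.23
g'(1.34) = -4.62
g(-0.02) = 7.00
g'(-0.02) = 0.28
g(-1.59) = -1.04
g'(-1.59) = 1.77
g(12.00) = 4.96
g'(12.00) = 6.51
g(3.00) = 2.90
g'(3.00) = 1.39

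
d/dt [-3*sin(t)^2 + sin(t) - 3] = (1 - 6*sin(t))*cos(t)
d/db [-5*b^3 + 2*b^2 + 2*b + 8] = -15*b^2 + 4*b + 2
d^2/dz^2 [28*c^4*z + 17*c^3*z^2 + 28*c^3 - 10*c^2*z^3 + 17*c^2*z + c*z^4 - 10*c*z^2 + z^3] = 34*c^3 - 60*c^2*z + 12*c*z^2 - 20*c + 6*z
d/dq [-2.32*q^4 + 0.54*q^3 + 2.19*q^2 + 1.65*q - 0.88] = -9.28*q^3 + 1.62*q^2 + 4.38*q + 1.65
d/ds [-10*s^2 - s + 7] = -20*s - 1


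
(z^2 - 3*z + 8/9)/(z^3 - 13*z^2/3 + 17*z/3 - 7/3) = (9*z^2 - 27*z + 8)/(3*(3*z^3 - 13*z^2 + 17*z - 7))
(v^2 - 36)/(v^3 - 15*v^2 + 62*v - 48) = (v + 6)/(v^2 - 9*v + 8)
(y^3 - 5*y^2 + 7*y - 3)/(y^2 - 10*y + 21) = (y^2 - 2*y + 1)/(y - 7)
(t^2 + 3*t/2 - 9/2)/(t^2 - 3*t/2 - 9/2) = (-2*t^2 - 3*t + 9)/(-2*t^2 + 3*t + 9)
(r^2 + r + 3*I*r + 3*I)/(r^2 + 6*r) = (r^2 + r + 3*I*r + 3*I)/(r*(r + 6))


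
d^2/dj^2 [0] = 0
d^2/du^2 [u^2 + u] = 2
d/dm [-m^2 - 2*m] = -2*m - 2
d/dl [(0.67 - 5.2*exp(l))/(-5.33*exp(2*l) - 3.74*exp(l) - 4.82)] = (-27.716*exp(2*l) + 7.1422*exp(l) + 27.5698)*exp(l)/(28.4089*exp(4*l) + 39.8684*exp(3*l) + 65.3688*exp(2*l) + 36.0536*exp(l) + 23.2324)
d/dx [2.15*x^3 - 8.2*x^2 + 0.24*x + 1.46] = 6.45*x^2 - 16.4*x + 0.24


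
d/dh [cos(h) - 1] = -sin(h)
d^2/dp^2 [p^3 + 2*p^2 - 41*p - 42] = 6*p + 4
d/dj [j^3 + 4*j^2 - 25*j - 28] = 3*j^2 + 8*j - 25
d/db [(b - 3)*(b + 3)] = 2*b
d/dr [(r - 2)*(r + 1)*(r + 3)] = 3*r^2 + 4*r - 5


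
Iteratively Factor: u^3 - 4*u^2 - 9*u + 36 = (u + 3)*(u^2 - 7*u + 12) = (u - 3)*(u + 3)*(u - 4)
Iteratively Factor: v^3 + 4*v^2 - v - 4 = (v + 4)*(v^2 - 1) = (v - 1)*(v + 4)*(v + 1)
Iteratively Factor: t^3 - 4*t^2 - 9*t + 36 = (t - 3)*(t^2 - t - 12) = (t - 4)*(t - 3)*(t + 3)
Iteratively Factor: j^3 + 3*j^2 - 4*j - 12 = (j + 2)*(j^2 + j - 6) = (j + 2)*(j + 3)*(j - 2)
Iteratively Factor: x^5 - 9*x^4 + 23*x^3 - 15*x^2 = (x - 5)*(x^4 - 4*x^3 + 3*x^2) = (x - 5)*(x - 1)*(x^3 - 3*x^2) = x*(x - 5)*(x - 1)*(x^2 - 3*x) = x*(x - 5)*(x - 3)*(x - 1)*(x)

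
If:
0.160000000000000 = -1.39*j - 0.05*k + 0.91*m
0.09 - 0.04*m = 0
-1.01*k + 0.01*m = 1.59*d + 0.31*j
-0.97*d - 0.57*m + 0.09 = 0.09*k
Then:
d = -1.40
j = 1.29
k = 1.83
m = 2.25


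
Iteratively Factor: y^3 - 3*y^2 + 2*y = (y - 1)*(y^2 - 2*y) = (y - 2)*(y - 1)*(y)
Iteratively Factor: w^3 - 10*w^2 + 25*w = (w - 5)*(w^2 - 5*w) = (w - 5)^2*(w)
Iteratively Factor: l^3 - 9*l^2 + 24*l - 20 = (l - 5)*(l^2 - 4*l + 4) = (l - 5)*(l - 2)*(l - 2)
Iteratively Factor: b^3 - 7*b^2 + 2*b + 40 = (b + 2)*(b^2 - 9*b + 20) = (b - 4)*(b + 2)*(b - 5)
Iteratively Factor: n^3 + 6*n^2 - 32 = (n + 4)*(n^2 + 2*n - 8) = (n + 4)^2*(n - 2)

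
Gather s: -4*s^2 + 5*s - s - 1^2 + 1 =-4*s^2 + 4*s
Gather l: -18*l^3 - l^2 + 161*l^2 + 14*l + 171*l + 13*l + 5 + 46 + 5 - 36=-18*l^3 + 160*l^2 + 198*l + 20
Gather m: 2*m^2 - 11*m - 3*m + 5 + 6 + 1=2*m^2 - 14*m + 12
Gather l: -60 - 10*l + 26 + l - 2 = -9*l - 36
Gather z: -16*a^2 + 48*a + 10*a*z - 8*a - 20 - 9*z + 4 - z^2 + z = -16*a^2 + 40*a - z^2 + z*(10*a - 8) - 16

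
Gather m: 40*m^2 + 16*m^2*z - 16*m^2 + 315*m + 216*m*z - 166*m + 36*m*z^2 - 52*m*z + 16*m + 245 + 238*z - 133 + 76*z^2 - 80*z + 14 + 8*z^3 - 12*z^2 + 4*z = m^2*(16*z + 24) + m*(36*z^2 + 164*z + 165) + 8*z^3 + 64*z^2 + 162*z + 126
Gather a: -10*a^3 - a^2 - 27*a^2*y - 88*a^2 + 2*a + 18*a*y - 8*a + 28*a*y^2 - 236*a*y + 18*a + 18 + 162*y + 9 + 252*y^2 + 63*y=-10*a^3 + a^2*(-27*y - 89) + a*(28*y^2 - 218*y + 12) + 252*y^2 + 225*y + 27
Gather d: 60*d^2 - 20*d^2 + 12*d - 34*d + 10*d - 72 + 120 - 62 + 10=40*d^2 - 12*d - 4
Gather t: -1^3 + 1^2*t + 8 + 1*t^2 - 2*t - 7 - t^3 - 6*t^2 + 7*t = -t^3 - 5*t^2 + 6*t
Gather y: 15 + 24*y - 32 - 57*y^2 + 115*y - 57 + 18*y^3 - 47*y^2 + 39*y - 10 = 18*y^3 - 104*y^2 + 178*y - 84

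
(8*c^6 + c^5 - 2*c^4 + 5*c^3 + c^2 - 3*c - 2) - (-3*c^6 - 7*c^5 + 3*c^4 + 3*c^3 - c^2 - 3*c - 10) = 11*c^6 + 8*c^5 - 5*c^4 + 2*c^3 + 2*c^2 + 8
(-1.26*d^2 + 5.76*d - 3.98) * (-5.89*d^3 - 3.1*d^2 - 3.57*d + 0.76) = 7.4214*d^5 - 30.0204*d^4 + 10.0844*d^3 - 9.1828*d^2 + 18.5862*d - 3.0248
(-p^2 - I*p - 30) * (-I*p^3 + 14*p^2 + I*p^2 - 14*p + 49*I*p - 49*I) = I*p^5 - 15*p^4 - I*p^4 + 15*p^3 - 33*I*p^3 - 371*p^2 + 33*I*p^2 + 371*p - 1470*I*p + 1470*I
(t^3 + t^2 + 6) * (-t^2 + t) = -t^5 + t^3 - 6*t^2 + 6*t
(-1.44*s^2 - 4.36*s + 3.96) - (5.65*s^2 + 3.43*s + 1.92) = -7.09*s^2 - 7.79*s + 2.04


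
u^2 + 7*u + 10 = (u + 2)*(u + 5)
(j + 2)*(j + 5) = j^2 + 7*j + 10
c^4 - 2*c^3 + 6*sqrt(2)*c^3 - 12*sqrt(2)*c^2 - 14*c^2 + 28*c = c*(c - 2)*(c - sqrt(2))*(c + 7*sqrt(2))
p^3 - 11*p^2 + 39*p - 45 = (p - 5)*(p - 3)^2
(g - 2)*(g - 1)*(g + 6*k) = g^3 + 6*g^2*k - 3*g^2 - 18*g*k + 2*g + 12*k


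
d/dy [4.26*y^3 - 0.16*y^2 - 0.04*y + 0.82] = 12.78*y^2 - 0.32*y - 0.04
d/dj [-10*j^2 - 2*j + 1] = -20*j - 2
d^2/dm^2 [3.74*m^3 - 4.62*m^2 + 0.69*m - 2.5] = 22.44*m - 9.24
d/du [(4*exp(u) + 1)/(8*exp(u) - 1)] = -12*exp(u)/(8*exp(u) - 1)^2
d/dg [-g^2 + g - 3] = 1 - 2*g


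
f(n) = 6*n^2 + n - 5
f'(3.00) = 37.00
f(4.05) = 97.46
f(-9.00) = 472.00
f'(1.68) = 21.16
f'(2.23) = 27.76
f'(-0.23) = -1.76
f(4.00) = 95.00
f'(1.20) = 15.40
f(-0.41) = -4.40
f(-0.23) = -4.91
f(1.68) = 13.61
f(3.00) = 52.00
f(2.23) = 27.07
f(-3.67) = 72.14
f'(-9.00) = -107.00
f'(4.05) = 49.60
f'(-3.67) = -43.04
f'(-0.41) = -3.92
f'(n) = 12*n + 1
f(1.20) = 4.84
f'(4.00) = 49.00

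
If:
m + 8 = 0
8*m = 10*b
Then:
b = -32/5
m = -8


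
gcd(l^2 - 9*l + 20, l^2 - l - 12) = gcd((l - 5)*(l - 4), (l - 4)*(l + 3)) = l - 4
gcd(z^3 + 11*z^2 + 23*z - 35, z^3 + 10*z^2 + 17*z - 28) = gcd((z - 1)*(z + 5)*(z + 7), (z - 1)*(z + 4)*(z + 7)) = z^2 + 6*z - 7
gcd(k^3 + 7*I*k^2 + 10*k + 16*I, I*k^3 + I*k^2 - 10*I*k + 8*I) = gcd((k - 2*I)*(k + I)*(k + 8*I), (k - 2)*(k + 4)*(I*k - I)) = 1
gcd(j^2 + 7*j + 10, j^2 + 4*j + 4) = j + 2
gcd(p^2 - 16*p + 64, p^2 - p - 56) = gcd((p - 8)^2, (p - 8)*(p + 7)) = p - 8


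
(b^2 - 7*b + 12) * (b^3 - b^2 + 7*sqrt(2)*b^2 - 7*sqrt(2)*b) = b^5 - 8*b^4 + 7*sqrt(2)*b^4 - 56*sqrt(2)*b^3 + 19*b^3 - 12*b^2 + 133*sqrt(2)*b^2 - 84*sqrt(2)*b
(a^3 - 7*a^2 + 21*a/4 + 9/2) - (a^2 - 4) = a^3 - 8*a^2 + 21*a/4 + 17/2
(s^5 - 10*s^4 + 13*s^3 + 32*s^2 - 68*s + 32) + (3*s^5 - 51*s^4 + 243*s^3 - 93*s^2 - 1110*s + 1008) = 4*s^5 - 61*s^4 + 256*s^3 - 61*s^2 - 1178*s + 1040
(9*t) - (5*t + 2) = 4*t - 2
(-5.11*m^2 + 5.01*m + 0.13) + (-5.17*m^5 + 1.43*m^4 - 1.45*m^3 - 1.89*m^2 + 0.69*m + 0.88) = -5.17*m^5 + 1.43*m^4 - 1.45*m^3 - 7.0*m^2 + 5.7*m + 1.01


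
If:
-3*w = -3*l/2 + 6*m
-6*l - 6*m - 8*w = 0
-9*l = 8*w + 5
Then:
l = 5/3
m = 5/3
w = -5/2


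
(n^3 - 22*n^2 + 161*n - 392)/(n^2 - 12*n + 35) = (n^2 - 15*n + 56)/(n - 5)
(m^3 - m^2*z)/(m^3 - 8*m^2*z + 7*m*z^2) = m/(m - 7*z)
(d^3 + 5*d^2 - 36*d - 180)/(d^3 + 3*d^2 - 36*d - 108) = (d + 5)/(d + 3)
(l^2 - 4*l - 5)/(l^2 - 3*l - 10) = (l + 1)/(l + 2)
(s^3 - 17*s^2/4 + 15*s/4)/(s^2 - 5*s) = (4*s^2 - 17*s + 15)/(4*(s - 5))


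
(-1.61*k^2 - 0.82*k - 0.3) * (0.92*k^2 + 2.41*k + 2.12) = -1.4812*k^4 - 4.6345*k^3 - 5.6654*k^2 - 2.4614*k - 0.636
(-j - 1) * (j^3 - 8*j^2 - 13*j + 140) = -j^4 + 7*j^3 + 21*j^2 - 127*j - 140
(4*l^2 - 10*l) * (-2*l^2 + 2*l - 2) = -8*l^4 + 28*l^3 - 28*l^2 + 20*l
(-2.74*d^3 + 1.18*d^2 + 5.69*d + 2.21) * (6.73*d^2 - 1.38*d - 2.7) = -18.4402*d^5 + 11.7226*d^4 + 44.0633*d^3 + 3.8351*d^2 - 18.4128*d - 5.967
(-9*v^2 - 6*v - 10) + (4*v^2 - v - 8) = -5*v^2 - 7*v - 18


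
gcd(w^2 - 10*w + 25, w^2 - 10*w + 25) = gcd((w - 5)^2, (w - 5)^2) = w^2 - 10*w + 25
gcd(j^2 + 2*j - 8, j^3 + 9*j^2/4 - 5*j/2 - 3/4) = 1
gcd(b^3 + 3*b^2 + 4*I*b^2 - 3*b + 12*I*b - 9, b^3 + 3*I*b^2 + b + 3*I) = b^2 + 4*I*b - 3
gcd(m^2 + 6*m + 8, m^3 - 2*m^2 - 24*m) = m + 4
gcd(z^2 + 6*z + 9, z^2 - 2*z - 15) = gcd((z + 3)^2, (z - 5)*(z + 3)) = z + 3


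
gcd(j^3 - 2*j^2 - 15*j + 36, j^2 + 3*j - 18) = j - 3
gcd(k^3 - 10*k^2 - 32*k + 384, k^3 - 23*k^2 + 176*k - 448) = k^2 - 16*k + 64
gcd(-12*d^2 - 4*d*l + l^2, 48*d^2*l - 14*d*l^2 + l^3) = 6*d - l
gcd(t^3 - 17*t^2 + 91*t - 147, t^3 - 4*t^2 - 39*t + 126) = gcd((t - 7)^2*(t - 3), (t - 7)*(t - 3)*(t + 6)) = t^2 - 10*t + 21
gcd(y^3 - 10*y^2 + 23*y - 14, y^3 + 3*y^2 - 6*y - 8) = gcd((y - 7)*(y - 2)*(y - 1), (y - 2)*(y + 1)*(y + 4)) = y - 2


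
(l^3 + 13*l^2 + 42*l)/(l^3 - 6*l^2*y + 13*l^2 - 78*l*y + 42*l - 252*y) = l/(l - 6*y)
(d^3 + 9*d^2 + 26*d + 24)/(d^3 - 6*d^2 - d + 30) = (d^2 + 7*d + 12)/(d^2 - 8*d + 15)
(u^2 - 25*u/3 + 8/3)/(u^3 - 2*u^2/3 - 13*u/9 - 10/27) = 9*(-3*u^2 + 25*u - 8)/(-27*u^3 + 18*u^2 + 39*u + 10)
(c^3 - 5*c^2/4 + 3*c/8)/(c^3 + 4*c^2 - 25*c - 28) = c*(8*c^2 - 10*c + 3)/(8*(c^3 + 4*c^2 - 25*c - 28))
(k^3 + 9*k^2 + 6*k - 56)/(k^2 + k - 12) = (k^2 + 5*k - 14)/(k - 3)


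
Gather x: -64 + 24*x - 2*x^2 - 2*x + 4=-2*x^2 + 22*x - 60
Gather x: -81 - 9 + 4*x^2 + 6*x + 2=4*x^2 + 6*x - 88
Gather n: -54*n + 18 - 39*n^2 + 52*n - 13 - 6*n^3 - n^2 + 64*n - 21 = -6*n^3 - 40*n^2 + 62*n - 16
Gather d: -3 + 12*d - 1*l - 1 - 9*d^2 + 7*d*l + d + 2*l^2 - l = -9*d^2 + d*(7*l + 13) + 2*l^2 - 2*l - 4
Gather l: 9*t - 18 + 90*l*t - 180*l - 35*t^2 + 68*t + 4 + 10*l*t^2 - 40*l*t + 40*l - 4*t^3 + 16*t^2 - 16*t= l*(10*t^2 + 50*t - 140) - 4*t^3 - 19*t^2 + 61*t - 14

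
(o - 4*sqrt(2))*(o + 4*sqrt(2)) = o^2 - 32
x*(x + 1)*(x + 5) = x^3 + 6*x^2 + 5*x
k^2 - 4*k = k*(k - 4)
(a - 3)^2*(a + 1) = a^3 - 5*a^2 + 3*a + 9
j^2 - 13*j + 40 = (j - 8)*(j - 5)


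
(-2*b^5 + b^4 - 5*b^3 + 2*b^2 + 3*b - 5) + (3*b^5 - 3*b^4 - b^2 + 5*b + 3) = b^5 - 2*b^4 - 5*b^3 + b^2 + 8*b - 2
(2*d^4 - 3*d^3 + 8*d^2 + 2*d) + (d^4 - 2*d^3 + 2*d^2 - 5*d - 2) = 3*d^4 - 5*d^3 + 10*d^2 - 3*d - 2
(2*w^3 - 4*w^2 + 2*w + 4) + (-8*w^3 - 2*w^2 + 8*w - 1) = -6*w^3 - 6*w^2 + 10*w + 3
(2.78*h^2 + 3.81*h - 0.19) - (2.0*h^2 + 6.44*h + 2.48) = 0.78*h^2 - 2.63*h - 2.67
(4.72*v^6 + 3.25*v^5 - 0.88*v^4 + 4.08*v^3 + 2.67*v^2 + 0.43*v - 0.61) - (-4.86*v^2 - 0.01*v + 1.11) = 4.72*v^6 + 3.25*v^5 - 0.88*v^4 + 4.08*v^3 + 7.53*v^2 + 0.44*v - 1.72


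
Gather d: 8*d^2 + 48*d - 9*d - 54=8*d^2 + 39*d - 54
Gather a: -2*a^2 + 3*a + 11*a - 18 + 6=-2*a^2 + 14*a - 12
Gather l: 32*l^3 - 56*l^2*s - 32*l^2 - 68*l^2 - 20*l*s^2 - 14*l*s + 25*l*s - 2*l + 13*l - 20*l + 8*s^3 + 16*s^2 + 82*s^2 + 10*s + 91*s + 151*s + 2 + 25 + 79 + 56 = 32*l^3 + l^2*(-56*s - 100) + l*(-20*s^2 + 11*s - 9) + 8*s^3 + 98*s^2 + 252*s + 162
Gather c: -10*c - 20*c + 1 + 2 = 3 - 30*c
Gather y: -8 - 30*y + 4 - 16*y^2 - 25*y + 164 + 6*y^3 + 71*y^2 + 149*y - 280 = 6*y^3 + 55*y^2 + 94*y - 120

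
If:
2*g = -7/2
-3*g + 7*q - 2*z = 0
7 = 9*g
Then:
No Solution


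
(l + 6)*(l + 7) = l^2 + 13*l + 42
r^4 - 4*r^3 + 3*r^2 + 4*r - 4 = (r - 2)^2*(r - 1)*(r + 1)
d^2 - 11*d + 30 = (d - 6)*(d - 5)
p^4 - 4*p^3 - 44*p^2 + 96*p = p*(p - 8)*(p - 2)*(p + 6)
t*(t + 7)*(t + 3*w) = t^3 + 3*t^2*w + 7*t^2 + 21*t*w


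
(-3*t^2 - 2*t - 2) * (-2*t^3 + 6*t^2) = 6*t^5 - 14*t^4 - 8*t^3 - 12*t^2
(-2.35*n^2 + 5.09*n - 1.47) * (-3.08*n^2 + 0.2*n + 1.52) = 7.238*n^4 - 16.1472*n^3 + 1.9736*n^2 + 7.4428*n - 2.2344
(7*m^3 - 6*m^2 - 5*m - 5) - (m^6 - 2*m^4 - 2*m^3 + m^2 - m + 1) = -m^6 + 2*m^4 + 9*m^3 - 7*m^2 - 4*m - 6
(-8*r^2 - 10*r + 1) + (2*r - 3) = -8*r^2 - 8*r - 2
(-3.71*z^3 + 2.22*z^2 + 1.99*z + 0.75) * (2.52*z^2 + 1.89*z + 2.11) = -9.3492*z^5 - 1.4175*z^4 + 1.3825*z^3 + 10.3353*z^2 + 5.6164*z + 1.5825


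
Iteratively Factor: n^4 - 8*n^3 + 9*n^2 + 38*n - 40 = (n - 5)*(n^3 - 3*n^2 - 6*n + 8) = (n - 5)*(n - 1)*(n^2 - 2*n - 8) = (n - 5)*(n - 1)*(n + 2)*(n - 4)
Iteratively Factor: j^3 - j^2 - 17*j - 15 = (j - 5)*(j^2 + 4*j + 3) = (j - 5)*(j + 1)*(j + 3)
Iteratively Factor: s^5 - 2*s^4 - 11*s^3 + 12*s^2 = (s)*(s^4 - 2*s^3 - 11*s^2 + 12*s) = s^2*(s^3 - 2*s^2 - 11*s + 12) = s^2*(s - 1)*(s^2 - s - 12) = s^2*(s - 4)*(s - 1)*(s + 3)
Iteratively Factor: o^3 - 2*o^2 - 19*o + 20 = (o - 1)*(o^2 - o - 20) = (o - 5)*(o - 1)*(o + 4)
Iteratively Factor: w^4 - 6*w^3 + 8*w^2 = (w)*(w^3 - 6*w^2 + 8*w) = w*(w - 2)*(w^2 - 4*w) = w*(w - 4)*(w - 2)*(w)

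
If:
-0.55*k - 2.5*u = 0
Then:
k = -4.54545454545455*u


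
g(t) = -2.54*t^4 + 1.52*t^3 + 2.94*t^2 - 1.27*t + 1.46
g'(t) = -10.16*t^3 + 4.56*t^2 + 5.88*t - 1.27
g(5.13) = -1481.63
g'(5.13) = -1222.76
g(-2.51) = -101.68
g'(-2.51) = 173.36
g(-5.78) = -3021.44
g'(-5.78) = 2078.99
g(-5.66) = -2779.53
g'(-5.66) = 1953.76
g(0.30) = 1.36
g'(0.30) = 0.63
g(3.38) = -242.06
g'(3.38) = -321.62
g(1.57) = -2.84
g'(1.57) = -20.12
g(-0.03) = 1.50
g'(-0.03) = -1.44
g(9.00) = -15328.69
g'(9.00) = -6985.63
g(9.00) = -15328.69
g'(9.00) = -6985.63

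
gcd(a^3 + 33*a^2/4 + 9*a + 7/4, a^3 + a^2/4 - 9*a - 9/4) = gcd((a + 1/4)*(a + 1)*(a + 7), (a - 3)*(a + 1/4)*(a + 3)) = a + 1/4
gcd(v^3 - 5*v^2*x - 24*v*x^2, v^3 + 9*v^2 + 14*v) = v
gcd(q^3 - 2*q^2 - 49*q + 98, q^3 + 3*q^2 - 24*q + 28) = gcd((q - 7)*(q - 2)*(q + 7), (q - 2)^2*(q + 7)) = q^2 + 5*q - 14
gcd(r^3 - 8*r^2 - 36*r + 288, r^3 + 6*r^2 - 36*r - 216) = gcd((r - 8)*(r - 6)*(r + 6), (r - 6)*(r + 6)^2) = r^2 - 36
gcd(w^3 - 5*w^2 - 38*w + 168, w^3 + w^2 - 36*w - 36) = w + 6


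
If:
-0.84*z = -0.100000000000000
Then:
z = 0.12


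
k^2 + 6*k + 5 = (k + 1)*(k + 5)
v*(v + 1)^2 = v^3 + 2*v^2 + v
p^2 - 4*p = p*(p - 4)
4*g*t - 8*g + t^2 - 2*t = (4*g + t)*(t - 2)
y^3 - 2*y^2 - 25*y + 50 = (y - 5)*(y - 2)*(y + 5)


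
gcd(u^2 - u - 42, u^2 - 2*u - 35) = u - 7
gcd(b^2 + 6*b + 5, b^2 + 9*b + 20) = b + 5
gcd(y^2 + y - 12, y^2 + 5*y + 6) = 1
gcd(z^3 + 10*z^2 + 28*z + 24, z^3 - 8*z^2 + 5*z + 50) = z + 2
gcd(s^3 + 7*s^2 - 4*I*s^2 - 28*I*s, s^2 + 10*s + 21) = s + 7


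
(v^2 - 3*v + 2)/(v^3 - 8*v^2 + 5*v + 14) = (v - 1)/(v^2 - 6*v - 7)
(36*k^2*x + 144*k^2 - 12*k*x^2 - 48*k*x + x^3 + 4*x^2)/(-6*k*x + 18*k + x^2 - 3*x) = (-6*k*x - 24*k + x^2 + 4*x)/(x - 3)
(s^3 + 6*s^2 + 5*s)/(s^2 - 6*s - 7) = s*(s + 5)/(s - 7)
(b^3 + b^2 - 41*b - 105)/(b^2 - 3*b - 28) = (b^2 + 8*b + 15)/(b + 4)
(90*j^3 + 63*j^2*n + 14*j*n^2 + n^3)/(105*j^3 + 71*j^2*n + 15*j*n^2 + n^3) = (6*j + n)/(7*j + n)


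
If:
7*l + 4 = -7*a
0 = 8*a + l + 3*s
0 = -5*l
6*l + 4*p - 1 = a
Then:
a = -4/7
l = 0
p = 3/28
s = 32/21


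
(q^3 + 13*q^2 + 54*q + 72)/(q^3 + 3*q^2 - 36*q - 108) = (q + 4)/(q - 6)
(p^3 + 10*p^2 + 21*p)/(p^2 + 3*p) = p + 7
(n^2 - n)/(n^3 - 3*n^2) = (n - 1)/(n*(n - 3))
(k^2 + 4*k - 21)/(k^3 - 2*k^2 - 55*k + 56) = (k - 3)/(k^2 - 9*k + 8)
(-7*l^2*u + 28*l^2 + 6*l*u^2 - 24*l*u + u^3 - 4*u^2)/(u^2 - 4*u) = -7*l^2/u + 6*l + u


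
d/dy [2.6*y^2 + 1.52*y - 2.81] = 5.2*y + 1.52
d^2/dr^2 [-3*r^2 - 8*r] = -6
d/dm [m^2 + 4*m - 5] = 2*m + 4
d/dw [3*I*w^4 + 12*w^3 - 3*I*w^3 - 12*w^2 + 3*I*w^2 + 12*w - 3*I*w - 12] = 12*I*w^3 + 9*w^2*(4 - I) + 6*w*(-4 + I) + 12 - 3*I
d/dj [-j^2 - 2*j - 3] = -2*j - 2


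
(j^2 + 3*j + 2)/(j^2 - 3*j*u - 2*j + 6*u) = (j^2 + 3*j + 2)/(j^2 - 3*j*u - 2*j + 6*u)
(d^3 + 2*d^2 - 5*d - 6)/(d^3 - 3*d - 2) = (d + 3)/(d + 1)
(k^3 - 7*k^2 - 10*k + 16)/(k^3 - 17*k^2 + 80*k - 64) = (k + 2)/(k - 8)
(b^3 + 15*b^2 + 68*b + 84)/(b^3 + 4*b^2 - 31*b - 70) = (b + 6)/(b - 5)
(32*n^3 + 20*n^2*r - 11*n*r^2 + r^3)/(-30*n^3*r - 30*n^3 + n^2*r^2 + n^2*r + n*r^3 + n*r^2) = (32*n^3 + 20*n^2*r - 11*n*r^2 + r^3)/(n*(-30*n^2*r - 30*n^2 + n*r^2 + n*r + r^3 + r^2))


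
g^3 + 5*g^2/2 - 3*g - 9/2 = (g - 3/2)*(g + 1)*(g + 3)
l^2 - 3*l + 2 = (l - 2)*(l - 1)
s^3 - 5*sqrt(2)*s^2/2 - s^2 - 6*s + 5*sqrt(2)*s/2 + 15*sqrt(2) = (s - 3)*(s + 2)*(s - 5*sqrt(2)/2)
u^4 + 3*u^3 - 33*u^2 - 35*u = u*(u - 5)*(u + 1)*(u + 7)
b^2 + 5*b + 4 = (b + 1)*(b + 4)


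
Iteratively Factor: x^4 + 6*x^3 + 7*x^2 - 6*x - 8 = (x + 4)*(x^3 + 2*x^2 - x - 2) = (x + 1)*(x + 4)*(x^2 + x - 2) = (x + 1)*(x + 2)*(x + 4)*(x - 1)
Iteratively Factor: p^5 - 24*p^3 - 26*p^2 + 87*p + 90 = (p + 3)*(p^4 - 3*p^3 - 15*p^2 + 19*p + 30) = (p + 3)^2*(p^3 - 6*p^2 + 3*p + 10) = (p - 2)*(p + 3)^2*(p^2 - 4*p - 5) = (p - 5)*(p - 2)*(p + 3)^2*(p + 1)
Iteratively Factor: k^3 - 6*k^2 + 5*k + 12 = (k - 4)*(k^2 - 2*k - 3) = (k - 4)*(k + 1)*(k - 3)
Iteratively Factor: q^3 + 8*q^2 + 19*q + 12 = (q + 1)*(q^2 + 7*q + 12) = (q + 1)*(q + 4)*(q + 3)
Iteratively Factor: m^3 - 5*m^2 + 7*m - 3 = (m - 1)*(m^2 - 4*m + 3) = (m - 1)^2*(m - 3)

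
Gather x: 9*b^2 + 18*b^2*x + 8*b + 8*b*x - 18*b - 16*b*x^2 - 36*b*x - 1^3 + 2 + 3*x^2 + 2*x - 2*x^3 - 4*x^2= 9*b^2 - 10*b - 2*x^3 + x^2*(-16*b - 1) + x*(18*b^2 - 28*b + 2) + 1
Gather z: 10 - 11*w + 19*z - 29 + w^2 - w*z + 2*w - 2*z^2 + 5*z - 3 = w^2 - 9*w - 2*z^2 + z*(24 - w) - 22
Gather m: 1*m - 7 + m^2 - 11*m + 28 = m^2 - 10*m + 21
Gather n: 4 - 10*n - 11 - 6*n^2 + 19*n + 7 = -6*n^2 + 9*n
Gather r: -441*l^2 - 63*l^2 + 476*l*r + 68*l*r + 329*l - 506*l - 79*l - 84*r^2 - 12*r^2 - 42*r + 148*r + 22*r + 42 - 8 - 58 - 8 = -504*l^2 - 256*l - 96*r^2 + r*(544*l + 128) - 32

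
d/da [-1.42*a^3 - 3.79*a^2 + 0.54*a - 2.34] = -4.26*a^2 - 7.58*a + 0.54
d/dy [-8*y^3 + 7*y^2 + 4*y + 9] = -24*y^2 + 14*y + 4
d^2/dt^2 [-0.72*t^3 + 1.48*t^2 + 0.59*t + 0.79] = 2.96 - 4.32*t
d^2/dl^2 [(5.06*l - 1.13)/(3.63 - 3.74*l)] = (-2.8421709430404e-14*l - 105.779168)/(3.74*l - 3.63)^3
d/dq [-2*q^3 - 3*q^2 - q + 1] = -6*q^2 - 6*q - 1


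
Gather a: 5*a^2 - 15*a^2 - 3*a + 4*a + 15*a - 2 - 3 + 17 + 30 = -10*a^2 + 16*a + 42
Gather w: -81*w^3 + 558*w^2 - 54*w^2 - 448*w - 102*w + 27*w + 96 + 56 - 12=-81*w^3 + 504*w^2 - 523*w + 140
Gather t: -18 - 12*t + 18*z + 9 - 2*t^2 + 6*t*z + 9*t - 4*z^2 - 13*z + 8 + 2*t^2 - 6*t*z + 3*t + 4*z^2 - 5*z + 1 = 0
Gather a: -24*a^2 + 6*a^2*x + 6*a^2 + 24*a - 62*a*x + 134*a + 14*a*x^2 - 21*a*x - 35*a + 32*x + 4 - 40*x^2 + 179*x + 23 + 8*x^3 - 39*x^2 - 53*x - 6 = a^2*(6*x - 18) + a*(14*x^2 - 83*x + 123) + 8*x^3 - 79*x^2 + 158*x + 21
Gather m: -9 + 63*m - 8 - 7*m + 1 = 56*m - 16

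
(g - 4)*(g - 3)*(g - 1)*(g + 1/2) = g^4 - 15*g^3/2 + 15*g^2 - 5*g/2 - 6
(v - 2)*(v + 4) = v^2 + 2*v - 8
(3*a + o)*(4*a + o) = 12*a^2 + 7*a*o + o^2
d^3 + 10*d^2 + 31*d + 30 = (d + 2)*(d + 3)*(d + 5)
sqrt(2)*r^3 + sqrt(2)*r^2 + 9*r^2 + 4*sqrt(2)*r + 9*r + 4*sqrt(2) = (r + 1)*(r + 4*sqrt(2))*(sqrt(2)*r + 1)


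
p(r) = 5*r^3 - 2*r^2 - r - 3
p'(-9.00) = 1250.00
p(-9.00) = -3801.00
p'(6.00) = 515.00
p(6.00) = 999.00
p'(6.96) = 697.78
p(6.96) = 1578.92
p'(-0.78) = 11.25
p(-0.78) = -5.81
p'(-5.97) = 557.49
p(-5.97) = -1132.19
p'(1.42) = 23.57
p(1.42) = 5.86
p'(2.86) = 110.25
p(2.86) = 94.75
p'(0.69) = 3.38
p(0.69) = -3.00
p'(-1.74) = 51.37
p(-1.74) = -33.66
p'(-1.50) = 38.75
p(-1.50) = -22.88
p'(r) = 15*r^2 - 4*r - 1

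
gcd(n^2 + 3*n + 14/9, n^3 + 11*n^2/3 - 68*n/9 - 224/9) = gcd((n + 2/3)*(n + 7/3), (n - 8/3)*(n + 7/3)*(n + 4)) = n + 7/3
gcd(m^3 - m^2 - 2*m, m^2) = m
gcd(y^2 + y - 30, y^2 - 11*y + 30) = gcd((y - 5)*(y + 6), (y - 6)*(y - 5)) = y - 5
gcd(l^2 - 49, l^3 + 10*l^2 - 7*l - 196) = l + 7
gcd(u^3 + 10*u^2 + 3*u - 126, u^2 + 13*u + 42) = u^2 + 13*u + 42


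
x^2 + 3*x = x*(x + 3)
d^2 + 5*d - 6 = (d - 1)*(d + 6)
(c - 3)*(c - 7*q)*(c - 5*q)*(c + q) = c^4 - 11*c^3*q - 3*c^3 + 23*c^2*q^2 + 33*c^2*q + 35*c*q^3 - 69*c*q^2 - 105*q^3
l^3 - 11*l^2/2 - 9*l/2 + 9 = (l - 6)*(l - 1)*(l + 3/2)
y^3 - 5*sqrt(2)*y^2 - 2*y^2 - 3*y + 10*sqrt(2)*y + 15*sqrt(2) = (y - 3)*(y + 1)*(y - 5*sqrt(2))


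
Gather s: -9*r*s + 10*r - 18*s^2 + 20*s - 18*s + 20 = 10*r - 18*s^2 + s*(2 - 9*r) + 20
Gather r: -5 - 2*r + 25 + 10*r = 8*r + 20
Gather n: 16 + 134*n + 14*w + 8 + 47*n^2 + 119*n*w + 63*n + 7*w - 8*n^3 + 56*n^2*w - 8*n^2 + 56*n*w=-8*n^3 + n^2*(56*w + 39) + n*(175*w + 197) + 21*w + 24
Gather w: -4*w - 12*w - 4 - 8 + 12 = -16*w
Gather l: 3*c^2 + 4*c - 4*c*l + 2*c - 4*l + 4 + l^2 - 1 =3*c^2 + 6*c + l^2 + l*(-4*c - 4) + 3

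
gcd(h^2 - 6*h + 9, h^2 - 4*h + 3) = h - 3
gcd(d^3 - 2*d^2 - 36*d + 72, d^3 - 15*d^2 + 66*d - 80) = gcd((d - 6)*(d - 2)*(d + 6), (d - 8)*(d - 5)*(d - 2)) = d - 2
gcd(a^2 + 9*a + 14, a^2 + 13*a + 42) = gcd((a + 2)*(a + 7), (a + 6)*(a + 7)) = a + 7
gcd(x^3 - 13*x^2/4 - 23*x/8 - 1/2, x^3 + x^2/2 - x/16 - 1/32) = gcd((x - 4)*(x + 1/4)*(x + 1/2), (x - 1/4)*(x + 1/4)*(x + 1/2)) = x^2 + 3*x/4 + 1/8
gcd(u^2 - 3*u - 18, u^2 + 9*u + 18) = u + 3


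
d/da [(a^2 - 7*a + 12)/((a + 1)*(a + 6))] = 2*(7*a^2 - 6*a - 63)/(a^4 + 14*a^3 + 61*a^2 + 84*a + 36)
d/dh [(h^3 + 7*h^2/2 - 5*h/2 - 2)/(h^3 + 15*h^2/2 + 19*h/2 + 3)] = 2*(2*h^2 + 10*h + 23)/(h^4 + 14*h^3 + 61*h^2 + 84*h + 36)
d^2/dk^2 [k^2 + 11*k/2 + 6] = 2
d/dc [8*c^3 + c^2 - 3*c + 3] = 24*c^2 + 2*c - 3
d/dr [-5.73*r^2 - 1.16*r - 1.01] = -11.46*r - 1.16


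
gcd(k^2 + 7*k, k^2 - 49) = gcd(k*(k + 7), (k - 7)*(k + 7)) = k + 7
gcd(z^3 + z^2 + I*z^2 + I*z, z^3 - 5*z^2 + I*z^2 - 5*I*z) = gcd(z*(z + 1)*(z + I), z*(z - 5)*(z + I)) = z^2 + I*z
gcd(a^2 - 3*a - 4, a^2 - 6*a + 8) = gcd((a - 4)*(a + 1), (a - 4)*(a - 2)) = a - 4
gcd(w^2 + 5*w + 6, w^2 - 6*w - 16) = w + 2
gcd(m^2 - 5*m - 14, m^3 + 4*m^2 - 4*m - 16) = m + 2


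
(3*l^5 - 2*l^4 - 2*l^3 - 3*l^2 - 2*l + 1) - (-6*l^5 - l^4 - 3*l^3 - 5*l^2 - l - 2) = 9*l^5 - l^4 + l^3 + 2*l^2 - l + 3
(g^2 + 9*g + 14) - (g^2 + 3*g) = 6*g + 14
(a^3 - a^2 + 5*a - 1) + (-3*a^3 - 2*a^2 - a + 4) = -2*a^3 - 3*a^2 + 4*a + 3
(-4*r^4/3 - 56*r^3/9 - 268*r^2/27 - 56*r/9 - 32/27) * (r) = -4*r^5/3 - 56*r^4/9 - 268*r^3/27 - 56*r^2/9 - 32*r/27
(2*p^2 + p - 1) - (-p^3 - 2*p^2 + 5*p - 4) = p^3 + 4*p^2 - 4*p + 3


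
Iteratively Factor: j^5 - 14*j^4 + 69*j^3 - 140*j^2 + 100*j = (j - 5)*(j^4 - 9*j^3 + 24*j^2 - 20*j) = j*(j - 5)*(j^3 - 9*j^2 + 24*j - 20) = j*(j - 5)^2*(j^2 - 4*j + 4) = j*(j - 5)^2*(j - 2)*(j - 2)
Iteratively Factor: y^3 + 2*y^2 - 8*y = (y - 2)*(y^2 + 4*y) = y*(y - 2)*(y + 4)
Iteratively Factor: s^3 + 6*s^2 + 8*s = (s + 4)*(s^2 + 2*s) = (s + 2)*(s + 4)*(s)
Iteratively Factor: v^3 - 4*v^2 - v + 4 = (v + 1)*(v^2 - 5*v + 4) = (v - 1)*(v + 1)*(v - 4)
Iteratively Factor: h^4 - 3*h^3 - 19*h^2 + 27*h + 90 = (h - 3)*(h^3 - 19*h - 30) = (h - 3)*(h + 2)*(h^2 - 2*h - 15) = (h - 3)*(h + 2)*(h + 3)*(h - 5)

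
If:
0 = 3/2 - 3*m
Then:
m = 1/2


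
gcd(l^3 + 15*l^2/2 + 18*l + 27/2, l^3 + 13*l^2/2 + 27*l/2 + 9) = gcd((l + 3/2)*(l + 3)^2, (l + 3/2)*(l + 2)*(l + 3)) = l^2 + 9*l/2 + 9/2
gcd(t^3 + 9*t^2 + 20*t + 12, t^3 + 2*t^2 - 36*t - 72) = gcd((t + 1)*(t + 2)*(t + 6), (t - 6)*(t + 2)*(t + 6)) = t^2 + 8*t + 12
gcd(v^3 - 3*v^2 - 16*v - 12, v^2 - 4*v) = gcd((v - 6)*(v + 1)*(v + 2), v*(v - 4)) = 1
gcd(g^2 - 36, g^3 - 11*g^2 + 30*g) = g - 6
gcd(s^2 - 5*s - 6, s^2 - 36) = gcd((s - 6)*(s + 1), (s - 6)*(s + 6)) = s - 6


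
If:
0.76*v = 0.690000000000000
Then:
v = 0.91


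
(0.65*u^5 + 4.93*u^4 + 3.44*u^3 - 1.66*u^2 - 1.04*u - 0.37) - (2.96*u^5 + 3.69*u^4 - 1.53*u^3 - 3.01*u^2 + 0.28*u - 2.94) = -2.31*u^5 + 1.24*u^4 + 4.97*u^3 + 1.35*u^2 - 1.32*u + 2.57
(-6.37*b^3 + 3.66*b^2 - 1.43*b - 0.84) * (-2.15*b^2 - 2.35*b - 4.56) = 13.6955*b^5 + 7.1005*b^4 + 23.5207*b^3 - 11.5231*b^2 + 8.4948*b + 3.8304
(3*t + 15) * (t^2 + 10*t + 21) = 3*t^3 + 45*t^2 + 213*t + 315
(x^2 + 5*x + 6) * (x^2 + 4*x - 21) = x^4 + 9*x^3 + 5*x^2 - 81*x - 126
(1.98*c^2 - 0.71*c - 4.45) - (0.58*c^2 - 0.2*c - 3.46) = 1.4*c^2 - 0.51*c - 0.99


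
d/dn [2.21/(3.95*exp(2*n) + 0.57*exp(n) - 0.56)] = (-17.459*exp(n) - 1.2597)*exp(n)/(3.95*exp(2*n) + 0.57*exp(n) - 0.56)^2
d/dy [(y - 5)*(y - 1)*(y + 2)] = 3*y^2 - 8*y - 7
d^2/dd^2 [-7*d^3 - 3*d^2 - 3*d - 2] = -42*d - 6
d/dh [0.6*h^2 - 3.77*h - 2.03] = 1.2*h - 3.77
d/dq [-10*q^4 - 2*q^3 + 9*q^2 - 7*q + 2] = -40*q^3 - 6*q^2 + 18*q - 7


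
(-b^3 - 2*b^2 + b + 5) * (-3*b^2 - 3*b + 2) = 3*b^5 + 9*b^4 + b^3 - 22*b^2 - 13*b + 10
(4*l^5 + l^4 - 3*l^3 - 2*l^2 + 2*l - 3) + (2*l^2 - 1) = 4*l^5 + l^4 - 3*l^3 + 2*l - 4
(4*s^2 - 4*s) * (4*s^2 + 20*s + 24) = 16*s^4 + 64*s^3 + 16*s^2 - 96*s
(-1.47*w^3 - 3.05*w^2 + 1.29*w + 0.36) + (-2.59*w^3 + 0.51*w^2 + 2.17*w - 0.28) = -4.06*w^3 - 2.54*w^2 + 3.46*w + 0.08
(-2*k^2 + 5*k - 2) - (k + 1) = -2*k^2 + 4*k - 3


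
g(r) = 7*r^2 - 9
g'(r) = 14*r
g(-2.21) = 25.19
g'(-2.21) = -30.94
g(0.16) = -8.82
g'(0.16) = 2.24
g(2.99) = 53.58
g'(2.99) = 41.86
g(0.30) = -8.37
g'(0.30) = 4.20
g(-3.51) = 77.24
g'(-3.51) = -49.14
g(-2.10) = 21.87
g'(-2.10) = -29.40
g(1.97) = 18.17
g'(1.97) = 27.58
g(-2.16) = 23.66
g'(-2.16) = -30.24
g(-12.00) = 999.00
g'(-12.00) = -168.00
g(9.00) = 558.00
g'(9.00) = 126.00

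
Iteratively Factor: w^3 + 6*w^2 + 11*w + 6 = (w + 3)*(w^2 + 3*w + 2) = (w + 2)*(w + 3)*(w + 1)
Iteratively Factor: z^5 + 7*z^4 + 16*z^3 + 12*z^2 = (z + 2)*(z^4 + 5*z^3 + 6*z^2) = (z + 2)*(z + 3)*(z^3 + 2*z^2) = z*(z + 2)*(z + 3)*(z^2 + 2*z) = z^2*(z + 2)*(z + 3)*(z + 2)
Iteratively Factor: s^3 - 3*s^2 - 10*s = (s + 2)*(s^2 - 5*s) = s*(s + 2)*(s - 5)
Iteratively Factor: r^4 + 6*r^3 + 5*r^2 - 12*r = (r - 1)*(r^3 + 7*r^2 + 12*r) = (r - 1)*(r + 4)*(r^2 + 3*r) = r*(r - 1)*(r + 4)*(r + 3)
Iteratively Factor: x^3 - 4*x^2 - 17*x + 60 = (x + 4)*(x^2 - 8*x + 15) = (x - 3)*(x + 4)*(x - 5)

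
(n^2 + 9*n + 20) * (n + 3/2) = n^3 + 21*n^2/2 + 67*n/2 + 30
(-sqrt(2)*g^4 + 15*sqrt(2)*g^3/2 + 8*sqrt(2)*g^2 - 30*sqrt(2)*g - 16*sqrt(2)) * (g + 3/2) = -sqrt(2)*g^5 + 6*sqrt(2)*g^4 + 77*sqrt(2)*g^3/4 - 18*sqrt(2)*g^2 - 61*sqrt(2)*g - 24*sqrt(2)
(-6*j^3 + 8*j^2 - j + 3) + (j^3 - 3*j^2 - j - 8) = -5*j^3 + 5*j^2 - 2*j - 5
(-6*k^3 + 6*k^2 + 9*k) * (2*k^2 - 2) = -12*k^5 + 12*k^4 + 30*k^3 - 12*k^2 - 18*k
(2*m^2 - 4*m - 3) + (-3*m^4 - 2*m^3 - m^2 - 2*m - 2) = -3*m^4 - 2*m^3 + m^2 - 6*m - 5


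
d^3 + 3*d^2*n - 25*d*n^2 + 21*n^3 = (d - 3*n)*(d - n)*(d + 7*n)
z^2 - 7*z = z*(z - 7)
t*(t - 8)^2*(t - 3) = t^4 - 19*t^3 + 112*t^2 - 192*t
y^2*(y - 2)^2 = y^4 - 4*y^3 + 4*y^2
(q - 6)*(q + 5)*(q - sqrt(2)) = q^3 - sqrt(2)*q^2 - q^2 - 30*q + sqrt(2)*q + 30*sqrt(2)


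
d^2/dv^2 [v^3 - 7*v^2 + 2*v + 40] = 6*v - 14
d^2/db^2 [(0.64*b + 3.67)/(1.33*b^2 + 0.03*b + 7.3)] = ((0.64*b + 3.67)*(2.66*b + 0.03)*(5.32*b + 0.06) - (5.1072*b + 9.8006)*(1.33*b^2 + 0.03*b + 7.3))/(1.33*b^2 + 0.03*b + 7.3)^3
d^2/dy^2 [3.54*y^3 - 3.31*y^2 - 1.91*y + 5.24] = 21.24*y - 6.62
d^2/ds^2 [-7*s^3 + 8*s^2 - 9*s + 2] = 16 - 42*s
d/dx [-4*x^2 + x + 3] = 1 - 8*x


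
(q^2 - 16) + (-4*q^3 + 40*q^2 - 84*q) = -4*q^3 + 41*q^2 - 84*q - 16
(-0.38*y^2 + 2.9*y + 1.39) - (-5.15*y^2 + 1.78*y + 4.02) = 4.77*y^2 + 1.12*y - 2.63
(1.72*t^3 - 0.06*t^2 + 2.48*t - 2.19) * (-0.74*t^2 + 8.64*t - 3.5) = -1.2728*t^5 + 14.9052*t^4 - 8.3736*t^3 + 23.2578*t^2 - 27.6016*t + 7.665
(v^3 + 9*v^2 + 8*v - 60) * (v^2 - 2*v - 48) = v^5 + 7*v^4 - 58*v^3 - 508*v^2 - 264*v + 2880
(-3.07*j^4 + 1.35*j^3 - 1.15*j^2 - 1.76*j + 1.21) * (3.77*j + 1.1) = -11.5739*j^5 + 1.7125*j^4 - 2.8505*j^3 - 7.9002*j^2 + 2.6257*j + 1.331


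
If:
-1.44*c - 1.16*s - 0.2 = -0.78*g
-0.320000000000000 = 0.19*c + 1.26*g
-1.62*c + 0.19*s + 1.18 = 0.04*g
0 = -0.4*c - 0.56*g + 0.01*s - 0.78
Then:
No Solution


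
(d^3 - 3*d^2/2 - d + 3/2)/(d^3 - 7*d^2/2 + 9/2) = (d - 1)/(d - 3)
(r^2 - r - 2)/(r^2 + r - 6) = (r + 1)/(r + 3)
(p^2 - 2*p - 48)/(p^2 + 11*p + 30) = (p - 8)/(p + 5)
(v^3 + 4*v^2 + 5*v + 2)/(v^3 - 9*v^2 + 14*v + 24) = (v^2 + 3*v + 2)/(v^2 - 10*v + 24)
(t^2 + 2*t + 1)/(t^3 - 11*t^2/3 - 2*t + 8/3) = 3*(t + 1)/(3*t^2 - 14*t + 8)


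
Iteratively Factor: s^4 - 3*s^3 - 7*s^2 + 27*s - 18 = (s - 2)*(s^3 - s^2 - 9*s + 9) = (s - 3)*(s - 2)*(s^2 + 2*s - 3) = (s - 3)*(s - 2)*(s + 3)*(s - 1)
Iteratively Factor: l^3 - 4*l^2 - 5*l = (l)*(l^2 - 4*l - 5) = l*(l - 5)*(l + 1)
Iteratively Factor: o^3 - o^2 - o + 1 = (o + 1)*(o^2 - 2*o + 1) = (o - 1)*(o + 1)*(o - 1)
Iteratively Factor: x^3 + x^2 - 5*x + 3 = (x + 3)*(x^2 - 2*x + 1) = (x - 1)*(x + 3)*(x - 1)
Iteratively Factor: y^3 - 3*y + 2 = (y + 2)*(y^2 - 2*y + 1) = (y - 1)*(y + 2)*(y - 1)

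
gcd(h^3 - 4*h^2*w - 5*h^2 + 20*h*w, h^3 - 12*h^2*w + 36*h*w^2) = h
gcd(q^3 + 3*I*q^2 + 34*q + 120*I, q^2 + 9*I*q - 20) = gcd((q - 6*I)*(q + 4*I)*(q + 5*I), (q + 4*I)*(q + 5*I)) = q^2 + 9*I*q - 20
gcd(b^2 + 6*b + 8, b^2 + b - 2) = b + 2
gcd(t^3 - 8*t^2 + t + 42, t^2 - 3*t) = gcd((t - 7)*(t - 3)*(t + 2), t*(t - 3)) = t - 3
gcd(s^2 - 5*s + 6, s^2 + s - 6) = s - 2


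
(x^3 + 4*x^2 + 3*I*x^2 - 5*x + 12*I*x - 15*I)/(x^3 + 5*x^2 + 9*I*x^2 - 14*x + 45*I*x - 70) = (x^2 + x*(-1 + 3*I) - 3*I)/(x^2 + 9*I*x - 14)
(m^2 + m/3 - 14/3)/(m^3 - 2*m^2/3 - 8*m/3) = (3*m + 7)/(m*(3*m + 4))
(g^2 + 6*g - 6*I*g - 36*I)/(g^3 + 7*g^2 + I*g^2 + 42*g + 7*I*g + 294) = (g + 6)/(g^2 + 7*g*(1 + I) + 49*I)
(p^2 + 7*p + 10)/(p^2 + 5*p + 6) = (p + 5)/(p + 3)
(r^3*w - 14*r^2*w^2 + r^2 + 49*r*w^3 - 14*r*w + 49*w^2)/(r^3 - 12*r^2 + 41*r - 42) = (r^3*w - 14*r^2*w^2 + r^2 + 49*r*w^3 - 14*r*w + 49*w^2)/(r^3 - 12*r^2 + 41*r - 42)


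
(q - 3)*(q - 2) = q^2 - 5*q + 6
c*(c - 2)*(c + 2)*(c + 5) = c^4 + 5*c^3 - 4*c^2 - 20*c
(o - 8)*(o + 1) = o^2 - 7*o - 8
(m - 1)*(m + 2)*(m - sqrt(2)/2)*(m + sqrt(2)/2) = m^4 + m^3 - 5*m^2/2 - m/2 + 1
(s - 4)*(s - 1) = s^2 - 5*s + 4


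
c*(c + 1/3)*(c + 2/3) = c^3 + c^2 + 2*c/9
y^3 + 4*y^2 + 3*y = y*(y + 1)*(y + 3)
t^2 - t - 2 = (t - 2)*(t + 1)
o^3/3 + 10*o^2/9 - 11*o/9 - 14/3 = (o/3 + 1)*(o - 2)*(o + 7/3)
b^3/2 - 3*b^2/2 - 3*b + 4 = (b/2 + 1)*(b - 4)*(b - 1)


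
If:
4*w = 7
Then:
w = 7/4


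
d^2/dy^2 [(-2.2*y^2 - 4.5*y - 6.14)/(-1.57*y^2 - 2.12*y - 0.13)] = (7.53914*y^3 + 88.112796*y^2 + 117.107556*y + 50.278844)/(3.869893*y^6 + 15.676764*y^5 + 22.129935*y^4 + 12.12428*y^3 + 1.832415*y^2 + 0.107484*y + 0.002197)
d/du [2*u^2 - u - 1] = 4*u - 1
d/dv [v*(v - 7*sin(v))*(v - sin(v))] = -8*v^2*cos(v) + 3*v^2 - 16*v*sin(v) + 7*v*sin(2*v) + 7*sin(v)^2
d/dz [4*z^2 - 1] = 8*z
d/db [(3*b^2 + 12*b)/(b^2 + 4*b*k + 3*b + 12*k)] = 3*(-b*(b + 4)*(2*b + 4*k + 3) + 2*(b + 2)*(b^2 + 4*b*k + 3*b + 12*k))/(b^2 + 4*b*k + 3*b + 12*k)^2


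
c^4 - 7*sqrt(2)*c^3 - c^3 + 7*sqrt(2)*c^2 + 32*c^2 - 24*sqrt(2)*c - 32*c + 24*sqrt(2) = (c - 1)*(c - 3*sqrt(2))*(c - 2*sqrt(2))^2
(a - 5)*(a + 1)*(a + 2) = a^3 - 2*a^2 - 13*a - 10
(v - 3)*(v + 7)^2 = v^3 + 11*v^2 + 7*v - 147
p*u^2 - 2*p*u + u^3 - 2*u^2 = u*(p + u)*(u - 2)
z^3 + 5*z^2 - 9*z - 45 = (z - 3)*(z + 3)*(z + 5)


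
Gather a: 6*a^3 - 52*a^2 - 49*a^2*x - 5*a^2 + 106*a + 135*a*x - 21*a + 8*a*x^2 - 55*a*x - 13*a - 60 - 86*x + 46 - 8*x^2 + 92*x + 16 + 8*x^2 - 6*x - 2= 6*a^3 + a^2*(-49*x - 57) + a*(8*x^2 + 80*x + 72)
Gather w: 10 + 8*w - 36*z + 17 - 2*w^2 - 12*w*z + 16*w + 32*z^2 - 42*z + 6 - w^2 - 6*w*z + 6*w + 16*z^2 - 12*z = -3*w^2 + w*(30 - 18*z) + 48*z^2 - 90*z + 33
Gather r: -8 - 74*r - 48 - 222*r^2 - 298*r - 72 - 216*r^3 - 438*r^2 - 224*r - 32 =-216*r^3 - 660*r^2 - 596*r - 160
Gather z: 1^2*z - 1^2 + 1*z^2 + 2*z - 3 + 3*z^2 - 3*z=4*z^2 - 4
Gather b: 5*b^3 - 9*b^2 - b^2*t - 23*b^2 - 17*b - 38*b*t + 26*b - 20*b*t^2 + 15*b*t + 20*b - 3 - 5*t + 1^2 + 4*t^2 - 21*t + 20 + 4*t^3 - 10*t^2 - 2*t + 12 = 5*b^3 + b^2*(-t - 32) + b*(-20*t^2 - 23*t + 29) + 4*t^3 - 6*t^2 - 28*t + 30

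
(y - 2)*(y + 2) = y^2 - 4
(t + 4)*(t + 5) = t^2 + 9*t + 20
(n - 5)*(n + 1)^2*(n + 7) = n^4 + 4*n^3 - 30*n^2 - 68*n - 35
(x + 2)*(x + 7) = x^2 + 9*x + 14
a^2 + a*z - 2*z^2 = (a - z)*(a + 2*z)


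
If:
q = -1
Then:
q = -1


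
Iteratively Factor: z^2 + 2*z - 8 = (z - 2)*(z + 4)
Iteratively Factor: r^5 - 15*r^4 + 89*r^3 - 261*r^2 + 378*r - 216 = (r - 3)*(r^4 - 12*r^3 + 53*r^2 - 102*r + 72) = (r - 4)*(r - 3)*(r^3 - 8*r^2 + 21*r - 18) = (r - 4)*(r - 3)*(r - 2)*(r^2 - 6*r + 9) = (r - 4)*(r - 3)^2*(r - 2)*(r - 3)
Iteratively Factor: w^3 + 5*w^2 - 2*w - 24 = (w - 2)*(w^2 + 7*w + 12) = (w - 2)*(w + 3)*(w + 4)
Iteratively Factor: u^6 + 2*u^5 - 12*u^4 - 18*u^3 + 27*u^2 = (u + 3)*(u^5 - u^4 - 9*u^3 + 9*u^2) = u*(u + 3)*(u^4 - u^3 - 9*u^2 + 9*u) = u*(u + 3)^2*(u^3 - 4*u^2 + 3*u) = u^2*(u + 3)^2*(u^2 - 4*u + 3) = u^2*(u - 3)*(u + 3)^2*(u - 1)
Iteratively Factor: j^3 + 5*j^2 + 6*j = (j)*(j^2 + 5*j + 6) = j*(j + 2)*(j + 3)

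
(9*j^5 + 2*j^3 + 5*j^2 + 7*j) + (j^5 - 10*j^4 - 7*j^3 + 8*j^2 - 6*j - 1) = 10*j^5 - 10*j^4 - 5*j^3 + 13*j^2 + j - 1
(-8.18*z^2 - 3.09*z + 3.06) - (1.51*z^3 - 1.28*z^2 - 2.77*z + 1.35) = -1.51*z^3 - 6.9*z^2 - 0.32*z + 1.71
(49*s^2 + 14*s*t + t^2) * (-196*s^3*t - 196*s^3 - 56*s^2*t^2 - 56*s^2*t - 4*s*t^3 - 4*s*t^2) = -9604*s^5*t - 9604*s^5 - 5488*s^4*t^2 - 5488*s^4*t - 1176*s^3*t^3 - 1176*s^3*t^2 - 112*s^2*t^4 - 112*s^2*t^3 - 4*s*t^5 - 4*s*t^4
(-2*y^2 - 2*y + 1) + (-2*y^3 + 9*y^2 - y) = -2*y^3 + 7*y^2 - 3*y + 1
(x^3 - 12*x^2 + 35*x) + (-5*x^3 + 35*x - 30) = -4*x^3 - 12*x^2 + 70*x - 30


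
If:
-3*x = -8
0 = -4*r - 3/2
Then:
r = -3/8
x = 8/3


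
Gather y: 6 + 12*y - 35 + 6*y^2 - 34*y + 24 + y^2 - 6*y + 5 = 7*y^2 - 28*y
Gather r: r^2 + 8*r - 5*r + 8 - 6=r^2 + 3*r + 2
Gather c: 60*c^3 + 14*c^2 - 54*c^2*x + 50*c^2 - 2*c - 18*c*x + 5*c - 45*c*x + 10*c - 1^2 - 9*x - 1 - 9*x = 60*c^3 + c^2*(64 - 54*x) + c*(13 - 63*x) - 18*x - 2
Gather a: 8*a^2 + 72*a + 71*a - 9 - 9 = 8*a^2 + 143*a - 18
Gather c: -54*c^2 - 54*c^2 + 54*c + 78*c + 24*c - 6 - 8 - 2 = -108*c^2 + 156*c - 16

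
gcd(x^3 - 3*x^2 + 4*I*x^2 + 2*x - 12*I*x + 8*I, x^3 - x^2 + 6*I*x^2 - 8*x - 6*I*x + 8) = x^2 + x*(-1 + 4*I) - 4*I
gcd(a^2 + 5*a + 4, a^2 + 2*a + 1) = a + 1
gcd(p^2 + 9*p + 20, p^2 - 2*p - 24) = p + 4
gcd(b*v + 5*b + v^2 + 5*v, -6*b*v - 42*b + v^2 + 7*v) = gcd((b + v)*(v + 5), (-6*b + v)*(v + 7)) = 1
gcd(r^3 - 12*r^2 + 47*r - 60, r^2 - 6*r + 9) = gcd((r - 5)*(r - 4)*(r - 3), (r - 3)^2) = r - 3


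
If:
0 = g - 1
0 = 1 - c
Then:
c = 1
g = 1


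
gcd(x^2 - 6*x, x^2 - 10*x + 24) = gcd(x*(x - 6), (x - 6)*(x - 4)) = x - 6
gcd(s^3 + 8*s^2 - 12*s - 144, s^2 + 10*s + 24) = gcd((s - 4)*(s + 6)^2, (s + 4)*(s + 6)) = s + 6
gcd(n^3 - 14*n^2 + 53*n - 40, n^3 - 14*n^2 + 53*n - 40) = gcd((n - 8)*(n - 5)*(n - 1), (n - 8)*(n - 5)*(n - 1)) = n^3 - 14*n^2 + 53*n - 40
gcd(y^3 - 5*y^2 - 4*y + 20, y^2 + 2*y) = y + 2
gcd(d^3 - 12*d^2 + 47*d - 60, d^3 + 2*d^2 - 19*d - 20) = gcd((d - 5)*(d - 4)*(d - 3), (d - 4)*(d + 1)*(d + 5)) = d - 4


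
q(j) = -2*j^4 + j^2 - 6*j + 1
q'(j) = -8*j^3 + 2*j - 6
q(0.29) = -0.67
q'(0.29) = -5.62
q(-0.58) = 4.59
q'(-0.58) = -5.60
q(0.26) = -0.50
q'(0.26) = -5.62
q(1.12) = -7.61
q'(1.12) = -15.00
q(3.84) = -442.16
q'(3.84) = -451.30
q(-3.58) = -293.22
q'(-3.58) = 353.90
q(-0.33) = 3.07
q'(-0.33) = -6.37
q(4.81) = -1075.28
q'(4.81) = -886.66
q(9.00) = -13094.00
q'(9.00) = -5820.00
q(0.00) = 1.00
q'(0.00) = -6.00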